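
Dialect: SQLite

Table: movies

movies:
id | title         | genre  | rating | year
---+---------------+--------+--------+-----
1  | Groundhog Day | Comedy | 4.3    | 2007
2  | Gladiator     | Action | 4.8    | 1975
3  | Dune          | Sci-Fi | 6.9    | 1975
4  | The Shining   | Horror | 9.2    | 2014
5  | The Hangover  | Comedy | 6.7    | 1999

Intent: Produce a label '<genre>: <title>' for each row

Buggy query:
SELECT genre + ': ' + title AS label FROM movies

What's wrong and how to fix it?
Bug: SQLite uses || for string concatenation; + coerces text to numbers (yielding 0)

Fix: Replace + with || to concatenate text

Corrected query:
SELECT genre || ': ' || title AS label FROM movies

Result:
label                
---------------------
Comedy: Groundhog Day
Action: Gladiator    
Sci-Fi: Dune         
Horror: The Shining  
Comedy: The Hangover 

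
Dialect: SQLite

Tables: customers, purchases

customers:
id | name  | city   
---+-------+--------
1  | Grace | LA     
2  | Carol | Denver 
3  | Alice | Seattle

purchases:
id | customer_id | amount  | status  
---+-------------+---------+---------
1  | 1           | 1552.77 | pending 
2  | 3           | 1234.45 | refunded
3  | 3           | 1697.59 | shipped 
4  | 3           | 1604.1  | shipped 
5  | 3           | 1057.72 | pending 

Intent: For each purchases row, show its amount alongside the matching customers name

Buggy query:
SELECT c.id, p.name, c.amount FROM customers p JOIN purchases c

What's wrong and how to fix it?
Bug: JOIN with no ON clause produces a cartesian product; every purchases row pairs with every customers row

Fix: Specify the join condition linking the foreign key to the parent id

Corrected query:
SELECT c.id, p.name, c.amount FROM customers p JOIN purchases c ON c.customer_id = p.id

Result:
id | name  | amount 
---+-------+--------
1  | Grace | 1552.77
2  | Alice | 1234.45
3  | Alice | 1697.59
4  | Alice | 1604.1 
5  | Alice | 1057.72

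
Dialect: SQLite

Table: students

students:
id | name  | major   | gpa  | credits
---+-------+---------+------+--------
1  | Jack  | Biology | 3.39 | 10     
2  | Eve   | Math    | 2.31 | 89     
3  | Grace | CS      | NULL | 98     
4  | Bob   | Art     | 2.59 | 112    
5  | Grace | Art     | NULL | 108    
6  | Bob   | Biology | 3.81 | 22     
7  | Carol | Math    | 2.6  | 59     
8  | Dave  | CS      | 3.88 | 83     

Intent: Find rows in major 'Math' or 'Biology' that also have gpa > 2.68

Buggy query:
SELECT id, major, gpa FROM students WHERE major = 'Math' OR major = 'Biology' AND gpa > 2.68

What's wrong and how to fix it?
Bug: AND binds tighter than OR, so this parses as major = 'Math' OR (major = 'Biology' AND gpa > 2.68)

Fix: Group the OR with parentheses (or use IN), then AND the threshold

Corrected query:
SELECT id, major, gpa FROM students WHERE (major = 'Math' OR major = 'Biology') AND gpa > 2.68

Result:
id | major   | gpa 
---+---------+-----
1  | Biology | 3.39
6  | Biology | 3.81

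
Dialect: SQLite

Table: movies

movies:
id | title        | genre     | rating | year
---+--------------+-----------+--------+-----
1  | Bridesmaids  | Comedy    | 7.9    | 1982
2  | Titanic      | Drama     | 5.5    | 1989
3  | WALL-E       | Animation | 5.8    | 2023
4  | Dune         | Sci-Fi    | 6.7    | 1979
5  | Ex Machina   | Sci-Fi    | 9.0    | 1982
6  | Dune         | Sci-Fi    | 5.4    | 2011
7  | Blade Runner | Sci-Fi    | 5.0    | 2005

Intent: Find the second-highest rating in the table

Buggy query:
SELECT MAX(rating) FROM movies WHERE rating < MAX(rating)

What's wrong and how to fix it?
Bug: The inner MAX is an aggregate inside WHERE, which is not allowed

Fix: Put the inner MAX in a scalar subquery

Corrected query:
SELECT MAX(rating) FROM movies WHERE rating < (SELECT MAX(rating) FROM movies)

Result:
MAX(rating)
-----------
7.9        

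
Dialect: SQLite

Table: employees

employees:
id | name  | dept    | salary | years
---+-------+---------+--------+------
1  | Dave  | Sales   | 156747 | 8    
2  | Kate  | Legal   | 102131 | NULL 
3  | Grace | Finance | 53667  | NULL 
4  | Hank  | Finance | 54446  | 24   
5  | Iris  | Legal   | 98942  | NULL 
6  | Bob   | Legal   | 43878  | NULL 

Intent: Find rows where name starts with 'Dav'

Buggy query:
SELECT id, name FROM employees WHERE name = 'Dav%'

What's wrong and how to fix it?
Bug: '=' compares the literal string including the % character; pattern matching needs LIKE

Fix: Replace '=' with LIKE so 'Dav%' is treated as a pattern

Corrected query:
SELECT id, name FROM employees WHERE name LIKE 'Dav%'

Result:
id | name
---+-----
1  | Dave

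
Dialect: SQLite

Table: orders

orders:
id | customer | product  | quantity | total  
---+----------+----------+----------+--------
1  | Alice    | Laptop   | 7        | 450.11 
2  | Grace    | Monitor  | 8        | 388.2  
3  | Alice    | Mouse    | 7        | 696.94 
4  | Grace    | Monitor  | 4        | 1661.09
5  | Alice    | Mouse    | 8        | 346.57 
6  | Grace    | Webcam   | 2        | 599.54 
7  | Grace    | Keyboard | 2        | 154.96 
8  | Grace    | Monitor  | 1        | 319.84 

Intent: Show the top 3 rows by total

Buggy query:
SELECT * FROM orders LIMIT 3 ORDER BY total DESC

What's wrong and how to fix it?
Bug: ORDER BY cannot follow LIMIT; LIMIT is the final clause

Fix: Sort with ORDER BY, then apply LIMIT

Corrected query:
SELECT * FROM orders ORDER BY total DESC LIMIT 3

Result:
id | customer | product | quantity | total  
---+----------+---------+----------+--------
4  | Grace    | Monitor | 4        | 1661.09
3  | Alice    | Mouse   | 7        | 696.94 
6  | Grace    | Webcam  | 2        | 599.54 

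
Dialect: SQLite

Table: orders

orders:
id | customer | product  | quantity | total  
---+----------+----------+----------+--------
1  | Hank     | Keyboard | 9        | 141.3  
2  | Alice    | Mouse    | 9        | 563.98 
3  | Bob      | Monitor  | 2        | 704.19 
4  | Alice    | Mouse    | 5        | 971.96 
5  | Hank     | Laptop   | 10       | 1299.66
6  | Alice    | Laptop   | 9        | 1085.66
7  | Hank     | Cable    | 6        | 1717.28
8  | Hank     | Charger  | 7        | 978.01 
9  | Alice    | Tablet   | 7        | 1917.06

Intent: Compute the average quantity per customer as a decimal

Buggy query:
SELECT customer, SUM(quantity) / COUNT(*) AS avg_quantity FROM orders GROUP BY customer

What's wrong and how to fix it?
Bug: SUM(quantity) and COUNT(*) are both integers; the division truncates the fractional part

Fix: Cast one side to REAL so the division keeps the fractional part

Corrected query:
SELECT customer, SUM(quantity) * 1.0 / COUNT(*) AS avg_quantity FROM orders GROUP BY customer

Result:
customer | avg_quantity
---------+-------------
Alice    | 7.5         
Bob      | 2           
Hank     | 8           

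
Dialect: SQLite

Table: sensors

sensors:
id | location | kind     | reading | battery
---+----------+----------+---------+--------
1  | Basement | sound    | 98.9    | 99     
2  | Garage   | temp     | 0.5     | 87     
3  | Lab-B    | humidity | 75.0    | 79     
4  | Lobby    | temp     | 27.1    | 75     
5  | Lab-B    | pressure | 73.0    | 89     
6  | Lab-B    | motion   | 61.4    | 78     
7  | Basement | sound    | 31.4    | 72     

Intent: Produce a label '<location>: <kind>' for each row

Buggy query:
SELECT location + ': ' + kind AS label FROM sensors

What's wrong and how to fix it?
Bug: '+' is numeric addition; on text columns SQLite converts them to 0 instead of concatenating

Fix: Replace + with || to concatenate text

Corrected query:
SELECT location || ': ' || kind AS label FROM sensors

Result:
label          
---------------
Basement: sound
Garage: temp   
Lab-B: humidity
Lobby: temp    
Lab-B: pressure
Lab-B: motion  
Basement: sound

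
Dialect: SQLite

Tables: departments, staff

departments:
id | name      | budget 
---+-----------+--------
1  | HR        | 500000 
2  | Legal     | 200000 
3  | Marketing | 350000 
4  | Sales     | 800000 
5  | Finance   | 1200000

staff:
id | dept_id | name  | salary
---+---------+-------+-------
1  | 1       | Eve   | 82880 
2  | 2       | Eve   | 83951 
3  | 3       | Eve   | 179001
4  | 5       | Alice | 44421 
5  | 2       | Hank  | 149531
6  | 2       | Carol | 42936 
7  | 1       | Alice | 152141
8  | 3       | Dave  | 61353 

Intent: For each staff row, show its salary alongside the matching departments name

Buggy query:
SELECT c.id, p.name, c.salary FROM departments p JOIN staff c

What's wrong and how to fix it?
Bug: JOIN with no ON clause produces a cartesian product; every staff row pairs with every departments row

Fix: Add ON c.dept_id = p.id to the JOIN

Corrected query:
SELECT c.id, p.name, c.salary FROM departments p JOIN staff c ON c.dept_id = p.id

Result:
id | name      | salary
---+-----------+-------
1  | HR        | 82880 
2  | Legal     | 83951 
3  | Marketing | 179001
4  | Finance   | 44421 
5  | Legal     | 149531
6  | Legal     | 42936 
7  | HR        | 152141
8  | Marketing | 61353 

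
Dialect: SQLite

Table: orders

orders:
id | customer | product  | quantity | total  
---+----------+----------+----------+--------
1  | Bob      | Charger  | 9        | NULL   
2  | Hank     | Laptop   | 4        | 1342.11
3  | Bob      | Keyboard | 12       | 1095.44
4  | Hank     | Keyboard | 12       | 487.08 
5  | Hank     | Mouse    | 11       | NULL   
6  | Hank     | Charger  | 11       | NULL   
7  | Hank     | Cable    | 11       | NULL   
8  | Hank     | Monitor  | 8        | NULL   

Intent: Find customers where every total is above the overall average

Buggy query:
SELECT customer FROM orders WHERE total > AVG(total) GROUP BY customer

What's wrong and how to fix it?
Bug: AVG() is an aggregate; it can't sit directly in WHERE

Fix: Use a subquery for AVG and a HAVING MIN(...) filter so the condition holds for every row in the group

Corrected query:
SELECT customer FROM orders GROUP BY customer HAVING MIN(total) > (SELECT AVG(total) FROM orders)

Result:
customer
--------
Bob     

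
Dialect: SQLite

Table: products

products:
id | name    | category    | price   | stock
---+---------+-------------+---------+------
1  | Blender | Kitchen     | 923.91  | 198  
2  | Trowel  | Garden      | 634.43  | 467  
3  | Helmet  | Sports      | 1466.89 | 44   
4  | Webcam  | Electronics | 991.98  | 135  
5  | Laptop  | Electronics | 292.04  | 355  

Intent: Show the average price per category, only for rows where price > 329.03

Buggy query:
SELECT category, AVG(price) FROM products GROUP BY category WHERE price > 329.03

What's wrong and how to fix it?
Bug: WHERE cannot follow GROUP BY

Fix: Place WHERE between FROM and GROUP BY

Corrected query:
SELECT category, AVG(price) FROM products WHERE price > 329.03 GROUP BY category

Result:
category    | AVG(price)
------------+-----------
Electronics | 991.98    
Garden      | 634.43    
Kitchen     | 923.91    
Sports      | 1466.89   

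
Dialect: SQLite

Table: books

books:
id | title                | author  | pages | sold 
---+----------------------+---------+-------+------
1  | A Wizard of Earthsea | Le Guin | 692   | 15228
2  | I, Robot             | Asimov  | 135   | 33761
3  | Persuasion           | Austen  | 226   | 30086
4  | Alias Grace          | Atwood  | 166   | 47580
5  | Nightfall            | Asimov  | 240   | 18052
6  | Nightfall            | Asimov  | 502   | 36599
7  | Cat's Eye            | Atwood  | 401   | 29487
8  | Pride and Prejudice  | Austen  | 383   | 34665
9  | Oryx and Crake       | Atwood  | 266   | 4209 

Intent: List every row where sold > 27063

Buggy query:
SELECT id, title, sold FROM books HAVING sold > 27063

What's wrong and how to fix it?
Bug: HAVING filters the output of aggregation, but this query has no GROUP BY and no aggregate functions, so SQLite rejects it (HAVING clause on a non-aggregate query); the condition here is per row

Fix: Use WHERE for row-level filtering

Corrected query:
SELECT id, title, sold FROM books WHERE sold > 27063

Result:
id | title               | sold 
---+---------------------+------
2  | I, Robot            | 33761
3  | Persuasion          | 30086
4  | Alias Grace         | 47580
6  | Nightfall           | 36599
7  | Cat's Eye           | 29487
8  | Pride and Prejudice | 34665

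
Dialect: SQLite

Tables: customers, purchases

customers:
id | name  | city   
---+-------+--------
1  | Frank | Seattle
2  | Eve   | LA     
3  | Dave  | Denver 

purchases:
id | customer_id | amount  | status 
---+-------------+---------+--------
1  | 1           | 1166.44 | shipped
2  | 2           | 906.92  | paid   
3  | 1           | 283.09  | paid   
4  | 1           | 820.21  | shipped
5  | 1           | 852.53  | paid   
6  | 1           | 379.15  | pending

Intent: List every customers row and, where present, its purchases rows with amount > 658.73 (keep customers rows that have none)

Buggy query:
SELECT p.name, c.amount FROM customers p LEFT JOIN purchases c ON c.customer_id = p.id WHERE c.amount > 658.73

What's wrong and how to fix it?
Bug: A WHERE condition on the right-hand table after LEFT JOIN drops unmatched parents

Fix: Put 'c.amount > 658.73' in the JOIN's ON clause instead of WHERE

Corrected query:
SELECT p.name, c.amount FROM customers p LEFT JOIN purchases c ON c.customer_id = p.id AND c.amount > 658.73

Result:
name  | amount 
------+--------
Frank | 820.21 
Frank | 852.53 
Frank | 1166.44
Eve   | 906.92 
Dave  | NULL   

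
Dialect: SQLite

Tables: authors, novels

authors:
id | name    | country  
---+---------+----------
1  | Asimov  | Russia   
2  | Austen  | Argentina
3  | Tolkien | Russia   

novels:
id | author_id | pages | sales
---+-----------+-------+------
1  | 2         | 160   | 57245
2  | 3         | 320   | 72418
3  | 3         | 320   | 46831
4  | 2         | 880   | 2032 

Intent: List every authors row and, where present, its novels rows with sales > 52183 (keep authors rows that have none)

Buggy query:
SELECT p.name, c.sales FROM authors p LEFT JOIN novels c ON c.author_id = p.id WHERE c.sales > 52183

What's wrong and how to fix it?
Bug: A WHERE condition on the right-hand table after LEFT JOIN drops unmatched parents

Fix: Move the right-table condition into the ON clause so unmatched parents are kept

Corrected query:
SELECT p.name, c.sales FROM authors p LEFT JOIN novels c ON c.author_id = p.id AND c.sales > 52183

Result:
name    | sales
--------+------
Asimov  | NULL 
Austen  | 57245
Tolkien | 72418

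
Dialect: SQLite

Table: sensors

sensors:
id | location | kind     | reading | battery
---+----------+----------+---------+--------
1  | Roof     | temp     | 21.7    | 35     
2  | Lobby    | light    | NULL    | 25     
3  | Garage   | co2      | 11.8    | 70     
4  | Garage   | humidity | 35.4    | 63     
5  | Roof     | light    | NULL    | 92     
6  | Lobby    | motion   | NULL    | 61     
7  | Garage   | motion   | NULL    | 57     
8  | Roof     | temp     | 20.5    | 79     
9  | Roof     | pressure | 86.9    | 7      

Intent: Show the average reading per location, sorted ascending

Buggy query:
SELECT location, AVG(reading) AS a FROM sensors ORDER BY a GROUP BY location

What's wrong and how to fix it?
Bug: ORDER BY appears before GROUP BY; SQL clause order requires GROUP BY first

Fix: Move ORDER BY to the end, after GROUP BY

Corrected query:
SELECT location, AVG(reading) AS a FROM sensors GROUP BY location ORDER BY a

Result:
location | a        
---------+----------
Lobby    | NULL     
Garage   | 23.6     
Roof     | 43.033333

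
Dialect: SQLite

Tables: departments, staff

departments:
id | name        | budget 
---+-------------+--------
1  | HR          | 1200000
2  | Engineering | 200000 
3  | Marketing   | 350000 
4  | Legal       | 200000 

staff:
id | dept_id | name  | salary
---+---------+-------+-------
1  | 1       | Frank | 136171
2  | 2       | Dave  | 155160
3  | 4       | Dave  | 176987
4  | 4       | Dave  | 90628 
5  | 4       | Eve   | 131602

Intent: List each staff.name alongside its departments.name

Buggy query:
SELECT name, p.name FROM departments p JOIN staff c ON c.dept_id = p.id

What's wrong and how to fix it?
Bug: 'name' exists in both joined tables, so the database can't tell which one is meant

Fix: Prefix ambiguous columns with the table alias

Corrected query:
SELECT c.name, p.name FROM departments p JOIN staff c ON c.dept_id = p.id

Result:
name  | name       
------+------------
Frank | HR         
Dave  | Engineering
Dave  | Legal      
Dave  | Legal      
Eve   | Legal      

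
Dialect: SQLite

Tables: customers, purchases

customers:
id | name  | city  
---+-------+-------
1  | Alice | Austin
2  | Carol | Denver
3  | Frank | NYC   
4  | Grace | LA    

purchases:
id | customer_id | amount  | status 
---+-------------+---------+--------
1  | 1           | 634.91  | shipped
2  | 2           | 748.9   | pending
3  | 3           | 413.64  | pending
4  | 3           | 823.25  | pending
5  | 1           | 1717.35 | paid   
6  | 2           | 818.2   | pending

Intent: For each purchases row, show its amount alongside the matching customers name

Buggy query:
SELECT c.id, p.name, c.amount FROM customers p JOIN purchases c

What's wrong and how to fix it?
Bug: JOIN with no ON clause produces a cartesian product; every purchases row pairs with every customers row

Fix: Specify the join condition linking the foreign key to the parent id

Corrected query:
SELECT c.id, p.name, c.amount FROM customers p JOIN purchases c ON c.customer_id = p.id

Result:
id | name  | amount 
---+-------+--------
1  | Alice | 634.91 
2  | Carol | 748.9  
3  | Frank | 413.64 
4  | Frank | 823.25 
5  | Alice | 1717.35
6  | Carol | 818.2  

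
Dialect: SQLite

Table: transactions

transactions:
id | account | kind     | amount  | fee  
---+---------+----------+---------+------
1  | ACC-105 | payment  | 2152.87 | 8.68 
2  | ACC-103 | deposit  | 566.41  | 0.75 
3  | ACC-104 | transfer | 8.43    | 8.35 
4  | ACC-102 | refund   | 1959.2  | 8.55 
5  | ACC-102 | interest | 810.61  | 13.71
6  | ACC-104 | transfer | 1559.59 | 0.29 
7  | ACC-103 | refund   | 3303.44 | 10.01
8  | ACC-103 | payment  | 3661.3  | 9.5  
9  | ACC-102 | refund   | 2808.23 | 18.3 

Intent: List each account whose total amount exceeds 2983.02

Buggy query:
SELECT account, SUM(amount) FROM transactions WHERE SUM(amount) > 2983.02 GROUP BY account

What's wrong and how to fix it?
Bug: Aggregate functions cannot appear in a WHERE clause

Fix: Move the aggregate condition to a HAVING clause

Corrected query:
SELECT account, SUM(amount) FROM transactions GROUP BY account HAVING SUM(amount) > 2983.02

Result:
account | SUM(amount)
--------+------------
ACC-102 | 5578.04    
ACC-103 | 7531.15    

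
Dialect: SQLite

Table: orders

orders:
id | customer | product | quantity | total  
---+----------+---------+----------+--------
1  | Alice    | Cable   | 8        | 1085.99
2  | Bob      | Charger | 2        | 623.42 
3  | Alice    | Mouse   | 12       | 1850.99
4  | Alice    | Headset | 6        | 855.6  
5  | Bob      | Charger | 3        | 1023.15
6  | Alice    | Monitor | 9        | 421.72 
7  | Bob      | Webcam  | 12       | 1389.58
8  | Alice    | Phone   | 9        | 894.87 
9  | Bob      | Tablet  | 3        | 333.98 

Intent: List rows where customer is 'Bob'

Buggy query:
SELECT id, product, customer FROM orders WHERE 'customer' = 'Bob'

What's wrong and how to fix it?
Bug: 'customer' in single quotes is a string literal, not the column; the comparison is literal-vs-literal and never true

Fix: Reference the column as customer without single quotes

Corrected query:
SELECT id, product, customer FROM orders WHERE customer = 'Bob'

Result:
id | product | customer
---+---------+---------
2  | Charger | Bob     
5  | Charger | Bob     
7  | Webcam  | Bob     
9  | Tablet  | Bob     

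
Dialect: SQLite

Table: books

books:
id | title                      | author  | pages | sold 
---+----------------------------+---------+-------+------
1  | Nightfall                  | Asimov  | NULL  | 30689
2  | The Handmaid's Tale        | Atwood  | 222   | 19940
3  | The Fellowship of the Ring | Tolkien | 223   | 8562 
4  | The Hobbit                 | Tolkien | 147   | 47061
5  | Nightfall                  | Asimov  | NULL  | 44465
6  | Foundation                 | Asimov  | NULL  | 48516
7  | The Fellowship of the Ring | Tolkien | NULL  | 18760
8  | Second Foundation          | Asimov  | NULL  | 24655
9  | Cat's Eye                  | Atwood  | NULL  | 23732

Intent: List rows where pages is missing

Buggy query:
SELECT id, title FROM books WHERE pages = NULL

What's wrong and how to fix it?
Bug: '= NULL' is always unknown in SQL three-valued logic, so no rows match

Fix: Replace '= NULL' with 'IS NULL'

Corrected query:
SELECT id, title FROM books WHERE pages IS NULL

Result:
id | title                     
---+---------------------------
1  | Nightfall                 
5  | Nightfall                 
6  | Foundation                
7  | The Fellowship of the Ring
8  | Second Foundation         
9  | Cat's Eye                 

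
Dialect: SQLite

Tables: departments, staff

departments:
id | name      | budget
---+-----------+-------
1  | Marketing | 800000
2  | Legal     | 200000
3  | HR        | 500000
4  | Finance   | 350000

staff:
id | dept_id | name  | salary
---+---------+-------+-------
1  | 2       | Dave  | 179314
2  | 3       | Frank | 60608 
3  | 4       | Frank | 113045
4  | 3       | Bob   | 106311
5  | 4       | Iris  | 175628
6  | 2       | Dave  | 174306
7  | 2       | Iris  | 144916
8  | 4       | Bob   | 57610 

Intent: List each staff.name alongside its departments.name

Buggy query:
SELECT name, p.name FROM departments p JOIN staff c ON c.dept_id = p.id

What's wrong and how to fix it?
Bug: Both tables have a 'name' column; the unqualified reference is ambiguous

Fix: Prefix ambiguous columns with the table alias

Corrected query:
SELECT c.name, p.name FROM departments p JOIN staff c ON c.dept_id = p.id

Result:
name  | name   
------+--------
Dave  | Legal  
Frank | HR     
Frank | Finance
Bob   | HR     
Iris  | Finance
Dave  | Legal  
Iris  | Legal  
Bob   | Finance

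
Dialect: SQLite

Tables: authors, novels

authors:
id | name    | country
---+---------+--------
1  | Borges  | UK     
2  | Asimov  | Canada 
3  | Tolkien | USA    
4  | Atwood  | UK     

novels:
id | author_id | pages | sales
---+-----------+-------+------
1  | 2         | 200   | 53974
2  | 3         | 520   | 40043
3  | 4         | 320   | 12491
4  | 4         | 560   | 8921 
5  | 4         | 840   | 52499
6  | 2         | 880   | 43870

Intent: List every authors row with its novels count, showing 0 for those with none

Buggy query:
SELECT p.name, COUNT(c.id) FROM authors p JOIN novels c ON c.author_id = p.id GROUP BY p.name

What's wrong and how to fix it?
Bug: An inner join excludes parents with zero children

Fix: Use LEFT JOIN so parents without children still appear (COUNT(c.id) gives 0)

Corrected query:
SELECT p.name, COUNT(c.id) FROM authors p LEFT JOIN novels c ON c.author_id = p.id GROUP BY p.name

Result:
name    | COUNT(c.id)
--------+------------
Asimov  | 2          
Atwood  | 3          
Borges  | 0          
Tolkien | 1          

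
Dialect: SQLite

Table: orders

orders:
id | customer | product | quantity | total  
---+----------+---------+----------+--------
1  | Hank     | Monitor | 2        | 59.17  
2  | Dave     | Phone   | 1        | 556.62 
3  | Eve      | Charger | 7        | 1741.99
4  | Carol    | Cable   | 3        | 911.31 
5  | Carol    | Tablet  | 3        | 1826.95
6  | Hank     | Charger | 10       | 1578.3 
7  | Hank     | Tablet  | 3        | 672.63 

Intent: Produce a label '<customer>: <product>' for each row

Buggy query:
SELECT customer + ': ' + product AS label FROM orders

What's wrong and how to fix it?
Bug: '+' is numeric addition; on text columns SQLite converts them to 0 instead of concatenating

Fix: Use the || operator for string concatenation

Corrected query:
SELECT customer || ': ' || product AS label FROM orders

Result:
label        
-------------
Hank: Monitor
Dave: Phone  
Eve: Charger 
Carol: Cable 
Carol: Tablet
Hank: Charger
Hank: Tablet 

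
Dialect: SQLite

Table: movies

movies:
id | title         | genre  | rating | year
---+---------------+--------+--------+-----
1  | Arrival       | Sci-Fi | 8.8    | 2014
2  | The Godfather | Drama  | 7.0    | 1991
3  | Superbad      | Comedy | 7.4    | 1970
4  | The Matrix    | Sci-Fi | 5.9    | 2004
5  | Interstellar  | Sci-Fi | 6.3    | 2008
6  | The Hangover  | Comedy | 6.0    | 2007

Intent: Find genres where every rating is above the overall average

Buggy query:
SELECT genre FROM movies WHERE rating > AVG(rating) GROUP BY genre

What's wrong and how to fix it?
Bug: WHERE evaluates per row before aggregation, so AVG() is unavailable

Fix: Use a subquery for AVG and a HAVING MIN(...) filter so the condition holds for every row in the group

Corrected query:
SELECT genre FROM movies GROUP BY genre HAVING MIN(rating) > (SELECT AVG(rating) FROM movies)

Result:
genre
-----
Drama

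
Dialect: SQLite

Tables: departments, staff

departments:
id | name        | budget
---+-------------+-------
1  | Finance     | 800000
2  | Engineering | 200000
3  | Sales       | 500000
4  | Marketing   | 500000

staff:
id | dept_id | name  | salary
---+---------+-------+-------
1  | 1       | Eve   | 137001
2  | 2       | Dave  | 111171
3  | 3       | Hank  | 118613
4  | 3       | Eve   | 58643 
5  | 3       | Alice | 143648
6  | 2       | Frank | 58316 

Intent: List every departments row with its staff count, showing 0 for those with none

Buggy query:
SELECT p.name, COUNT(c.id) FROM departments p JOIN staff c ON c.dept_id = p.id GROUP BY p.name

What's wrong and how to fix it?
Bug: INNER JOIN drops departments rows that have no matching staff rows

Fix: Use LEFT JOIN so parents without children still appear (COUNT(c.id) gives 0)

Corrected query:
SELECT p.name, COUNT(c.id) FROM departments p LEFT JOIN staff c ON c.dept_id = p.id GROUP BY p.name

Result:
name        | COUNT(c.id)
------------+------------
Engineering | 2          
Finance     | 1          
Marketing   | 0          
Sales       | 3          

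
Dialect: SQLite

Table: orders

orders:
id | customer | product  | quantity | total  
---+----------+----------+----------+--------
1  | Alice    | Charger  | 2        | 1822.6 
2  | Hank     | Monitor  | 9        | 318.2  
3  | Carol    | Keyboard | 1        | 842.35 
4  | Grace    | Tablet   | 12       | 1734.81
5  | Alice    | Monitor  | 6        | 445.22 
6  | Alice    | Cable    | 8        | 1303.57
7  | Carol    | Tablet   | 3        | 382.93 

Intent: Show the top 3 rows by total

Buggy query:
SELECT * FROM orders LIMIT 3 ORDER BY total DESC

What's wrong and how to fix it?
Bug: ORDER BY cannot follow LIMIT; LIMIT is the final clause

Fix: Swap the clauses: ORDER BY first, then LIMIT

Corrected query:
SELECT * FROM orders ORDER BY total DESC LIMIT 3

Result:
id | customer | product | quantity | total  
---+----------+---------+----------+--------
1  | Alice    | Charger | 2        | 1822.6 
4  | Grace    | Tablet  | 12       | 1734.81
6  | Alice    | Cable   | 8        | 1303.57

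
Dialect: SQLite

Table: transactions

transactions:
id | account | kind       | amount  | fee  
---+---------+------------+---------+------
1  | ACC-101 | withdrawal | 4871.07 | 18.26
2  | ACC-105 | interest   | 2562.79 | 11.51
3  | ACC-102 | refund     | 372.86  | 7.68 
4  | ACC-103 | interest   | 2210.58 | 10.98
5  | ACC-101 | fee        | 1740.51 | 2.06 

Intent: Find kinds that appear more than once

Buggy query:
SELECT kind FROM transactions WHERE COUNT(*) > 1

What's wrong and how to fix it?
Bug: COUNT(*) is an aggregate and cannot be used in WHERE

Fix: Group first, then use HAVING for the count condition

Corrected query:
SELECT kind FROM transactions GROUP BY kind HAVING COUNT(*) > 1

Result:
kind    
--------
interest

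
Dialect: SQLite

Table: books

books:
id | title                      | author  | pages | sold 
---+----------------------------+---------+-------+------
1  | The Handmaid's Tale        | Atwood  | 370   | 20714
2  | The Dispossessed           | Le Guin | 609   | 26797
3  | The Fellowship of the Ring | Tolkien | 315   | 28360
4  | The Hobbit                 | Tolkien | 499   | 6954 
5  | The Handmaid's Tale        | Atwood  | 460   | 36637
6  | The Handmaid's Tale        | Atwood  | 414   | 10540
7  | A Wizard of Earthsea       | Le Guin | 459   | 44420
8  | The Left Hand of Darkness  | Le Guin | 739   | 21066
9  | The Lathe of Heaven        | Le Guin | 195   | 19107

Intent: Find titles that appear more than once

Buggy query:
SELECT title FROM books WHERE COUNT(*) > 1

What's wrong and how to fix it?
Bug: WHERE can't reference COUNT(*); aggregates are computed after WHERE

Fix: GROUP BY title, then filter groups with HAVING COUNT(*) > 1

Corrected query:
SELECT title FROM books GROUP BY title HAVING COUNT(*) > 1

Result:
title              
-------------------
The Handmaid's Tale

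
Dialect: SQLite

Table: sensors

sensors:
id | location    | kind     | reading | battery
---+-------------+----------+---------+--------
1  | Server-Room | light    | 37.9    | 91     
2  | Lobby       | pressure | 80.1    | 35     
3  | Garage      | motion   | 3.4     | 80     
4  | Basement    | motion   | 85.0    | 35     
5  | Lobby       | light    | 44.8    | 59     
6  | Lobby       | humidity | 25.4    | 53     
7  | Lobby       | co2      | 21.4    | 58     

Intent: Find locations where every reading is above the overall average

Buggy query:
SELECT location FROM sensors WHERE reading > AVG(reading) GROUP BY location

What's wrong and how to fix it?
Bug: AVG() is an aggregate; it can't sit directly in WHERE

Fix: Compute the overall average in a scalar subquery and compare each group's MIN against it in HAVING

Corrected query:
SELECT location FROM sensors GROUP BY location HAVING MIN(reading) > (SELECT AVG(reading) FROM sensors)

Result:
location
--------
Basement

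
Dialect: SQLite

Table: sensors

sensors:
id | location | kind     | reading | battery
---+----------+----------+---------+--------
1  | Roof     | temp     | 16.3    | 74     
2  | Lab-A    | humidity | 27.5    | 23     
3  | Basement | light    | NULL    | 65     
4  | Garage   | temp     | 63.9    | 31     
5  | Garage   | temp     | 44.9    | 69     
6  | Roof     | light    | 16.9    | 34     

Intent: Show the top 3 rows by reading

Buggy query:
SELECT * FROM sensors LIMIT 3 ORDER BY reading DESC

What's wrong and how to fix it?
Bug: LIMIT must come after ORDER BY

Fix: Sort with ORDER BY, then apply LIMIT

Corrected query:
SELECT * FROM sensors ORDER BY reading DESC LIMIT 3

Result:
id | location | kind     | reading | battery
---+----------+----------+---------+--------
4  | Garage   | temp     | 63.9    | 31     
5  | Garage   | temp     | 44.9    | 69     
2  | Lab-A    | humidity | 27.5    | 23     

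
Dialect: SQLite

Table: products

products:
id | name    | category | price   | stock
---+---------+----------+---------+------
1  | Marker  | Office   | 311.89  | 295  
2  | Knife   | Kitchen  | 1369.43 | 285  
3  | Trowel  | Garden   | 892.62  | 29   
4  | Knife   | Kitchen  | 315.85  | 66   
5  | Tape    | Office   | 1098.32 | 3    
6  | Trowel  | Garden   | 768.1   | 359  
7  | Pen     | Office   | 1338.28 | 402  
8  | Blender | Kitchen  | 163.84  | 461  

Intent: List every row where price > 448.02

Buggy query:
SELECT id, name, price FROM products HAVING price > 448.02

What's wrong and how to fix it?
Bug: HAVING filters the output of aggregation, but this query has no GROUP BY and no aggregate functions, so SQLite rejects it (HAVING clause on a non-aggregate query); the condition here is per row

Fix: Replace HAVING with WHERE since the condition applies to individual rows

Corrected query:
SELECT id, name, price FROM products WHERE price > 448.02

Result:
id | name   | price  
---+--------+--------
2  | Knife  | 1369.43
3  | Trowel | 892.62 
5  | Tape   | 1098.32
6  | Trowel | 768.1  
7  | Pen    | 1338.28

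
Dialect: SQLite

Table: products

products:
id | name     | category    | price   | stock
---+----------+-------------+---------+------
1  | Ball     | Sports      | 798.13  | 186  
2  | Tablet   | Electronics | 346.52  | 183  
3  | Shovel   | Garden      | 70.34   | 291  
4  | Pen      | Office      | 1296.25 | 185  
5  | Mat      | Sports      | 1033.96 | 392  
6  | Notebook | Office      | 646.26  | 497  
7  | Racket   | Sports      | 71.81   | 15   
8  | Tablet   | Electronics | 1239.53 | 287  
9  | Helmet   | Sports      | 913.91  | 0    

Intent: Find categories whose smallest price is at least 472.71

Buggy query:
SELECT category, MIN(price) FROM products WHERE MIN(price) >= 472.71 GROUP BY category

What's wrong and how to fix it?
Bug: MIN() in WHERE is a misuse of aggregate

Fix: Use HAVING for the per-group MIN condition

Corrected query:
SELECT category, MIN(price) FROM products GROUP BY category HAVING MIN(price) >= 472.71

Result:
category | MIN(price)
---------+-----------
Office   | 646.26    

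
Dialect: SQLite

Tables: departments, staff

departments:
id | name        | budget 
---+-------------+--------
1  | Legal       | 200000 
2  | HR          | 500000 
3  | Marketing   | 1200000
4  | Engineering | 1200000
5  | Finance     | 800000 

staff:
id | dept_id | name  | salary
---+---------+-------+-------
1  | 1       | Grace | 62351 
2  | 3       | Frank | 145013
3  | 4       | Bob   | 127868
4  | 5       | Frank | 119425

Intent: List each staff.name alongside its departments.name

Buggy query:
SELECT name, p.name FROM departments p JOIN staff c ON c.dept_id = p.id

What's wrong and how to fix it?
Bug: 'name' exists in both joined tables, so the database can't tell which one is meant

Fix: Qualify the column with its table alias (c.name)

Corrected query:
SELECT c.name, p.name FROM departments p JOIN staff c ON c.dept_id = p.id

Result:
name  | name       
------+------------
Grace | Legal      
Frank | Marketing  
Bob   | Engineering
Frank | Finance    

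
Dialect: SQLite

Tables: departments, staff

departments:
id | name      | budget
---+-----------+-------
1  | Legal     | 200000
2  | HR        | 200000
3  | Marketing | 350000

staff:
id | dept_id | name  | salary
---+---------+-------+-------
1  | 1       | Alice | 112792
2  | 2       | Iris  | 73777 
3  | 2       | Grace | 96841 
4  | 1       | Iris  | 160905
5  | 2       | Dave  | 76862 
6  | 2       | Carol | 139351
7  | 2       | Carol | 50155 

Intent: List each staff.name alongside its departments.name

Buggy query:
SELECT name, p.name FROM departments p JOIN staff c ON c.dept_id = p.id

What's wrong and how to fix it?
Bug: Both tables have a 'name' column; the unqualified reference is ambiguous

Fix: Prefix ambiguous columns with the table alias

Corrected query:
SELECT c.name, p.name FROM departments p JOIN staff c ON c.dept_id = p.id

Result:
name  | name 
------+------
Alice | Legal
Iris  | HR   
Grace | HR   
Iris  | Legal
Dave  | HR   
Carol | HR   
Carol | HR   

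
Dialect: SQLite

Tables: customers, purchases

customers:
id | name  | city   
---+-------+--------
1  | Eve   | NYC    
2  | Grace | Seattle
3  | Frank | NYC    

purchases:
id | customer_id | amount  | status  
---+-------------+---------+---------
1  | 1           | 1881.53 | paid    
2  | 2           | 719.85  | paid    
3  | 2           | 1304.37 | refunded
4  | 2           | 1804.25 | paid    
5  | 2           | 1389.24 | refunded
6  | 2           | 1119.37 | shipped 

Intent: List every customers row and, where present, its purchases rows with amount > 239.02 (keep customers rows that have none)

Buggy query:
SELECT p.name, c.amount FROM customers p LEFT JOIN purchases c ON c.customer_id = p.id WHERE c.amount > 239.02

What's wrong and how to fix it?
Bug: A WHERE condition on the right-hand table after LEFT JOIN drops unmatched parents

Fix: Move the right-table condition into the ON clause so unmatched parents are kept

Corrected query:
SELECT p.name, c.amount FROM customers p LEFT JOIN purchases c ON c.customer_id = p.id AND c.amount > 239.02

Result:
name  | amount 
------+--------
Eve   | 1881.53
Grace | 719.85 
Grace | 1119.37
Grace | 1304.37
Grace | 1389.24
Grace | 1804.25
Frank | NULL   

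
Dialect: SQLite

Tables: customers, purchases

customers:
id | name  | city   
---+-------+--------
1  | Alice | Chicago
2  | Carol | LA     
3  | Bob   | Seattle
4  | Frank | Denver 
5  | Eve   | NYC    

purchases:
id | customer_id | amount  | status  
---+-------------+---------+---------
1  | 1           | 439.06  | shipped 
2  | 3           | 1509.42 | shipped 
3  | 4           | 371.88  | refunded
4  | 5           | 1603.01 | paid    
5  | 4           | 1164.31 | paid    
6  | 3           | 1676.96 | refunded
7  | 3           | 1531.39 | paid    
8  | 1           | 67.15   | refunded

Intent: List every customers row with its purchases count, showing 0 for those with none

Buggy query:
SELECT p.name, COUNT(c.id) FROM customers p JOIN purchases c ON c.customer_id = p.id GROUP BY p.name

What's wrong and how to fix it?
Bug: An inner join excludes parents with zero children

Fix: Switch to LEFT JOIN to retain unmatched parent rows

Corrected query:
SELECT p.name, COUNT(c.id) FROM customers p LEFT JOIN purchases c ON c.customer_id = p.id GROUP BY p.name

Result:
name  | COUNT(c.id)
------+------------
Alice | 2          
Bob   | 3          
Carol | 0          
Eve   | 1          
Frank | 2          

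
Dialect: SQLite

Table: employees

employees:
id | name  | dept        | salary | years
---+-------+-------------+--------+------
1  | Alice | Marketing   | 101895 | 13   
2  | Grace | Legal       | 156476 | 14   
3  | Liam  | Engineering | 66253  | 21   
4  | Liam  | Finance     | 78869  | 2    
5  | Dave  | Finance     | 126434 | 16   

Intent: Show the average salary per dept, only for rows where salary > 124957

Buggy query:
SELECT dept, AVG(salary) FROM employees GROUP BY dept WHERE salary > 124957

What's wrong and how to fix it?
Bug: WHERE cannot follow GROUP BY

Fix: Move the WHERE clause before GROUP BY

Corrected query:
SELECT dept, AVG(salary) FROM employees WHERE salary > 124957 GROUP BY dept

Result:
dept    | AVG(salary)
--------+------------
Finance | 126434     
Legal   | 156476     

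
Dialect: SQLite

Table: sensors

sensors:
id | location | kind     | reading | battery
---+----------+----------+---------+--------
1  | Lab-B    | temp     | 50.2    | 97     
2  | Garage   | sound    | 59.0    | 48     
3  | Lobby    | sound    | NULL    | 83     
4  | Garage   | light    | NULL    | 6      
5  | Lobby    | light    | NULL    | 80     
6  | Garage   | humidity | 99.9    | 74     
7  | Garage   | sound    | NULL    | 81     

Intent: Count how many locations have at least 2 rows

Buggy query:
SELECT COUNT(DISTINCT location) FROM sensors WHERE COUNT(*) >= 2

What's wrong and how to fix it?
Bug: COUNT(*) cannot appear in WHERE; the per-group count doesn't exist yet

Fix: Use a subquery that GROUPs and filters with HAVING, then count its rows

Corrected query:
SELECT COUNT(*) FROM (SELECT location FROM sensors GROUP BY location HAVING COUNT(*) >= 2)

Result:
COUNT(*)
--------
2       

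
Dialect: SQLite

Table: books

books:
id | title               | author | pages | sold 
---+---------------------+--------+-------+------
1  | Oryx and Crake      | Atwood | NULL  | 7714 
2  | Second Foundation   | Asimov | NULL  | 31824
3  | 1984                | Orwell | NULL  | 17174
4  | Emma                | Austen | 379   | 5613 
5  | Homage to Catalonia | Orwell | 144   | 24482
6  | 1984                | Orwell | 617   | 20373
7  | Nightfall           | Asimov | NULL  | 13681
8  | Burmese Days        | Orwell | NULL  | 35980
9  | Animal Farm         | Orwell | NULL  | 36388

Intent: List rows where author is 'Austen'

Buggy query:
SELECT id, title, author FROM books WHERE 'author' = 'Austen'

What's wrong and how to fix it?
Bug: 'author' in single quotes is a string literal, not the column; the comparison is literal-vs-literal and never true

Fix: Remove the quotes around the column name (or use double quotes for an identifier)

Corrected query:
SELECT id, title, author FROM books WHERE author = 'Austen'

Result:
id | title | author
---+-------+-------
4  | Emma  | Austen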